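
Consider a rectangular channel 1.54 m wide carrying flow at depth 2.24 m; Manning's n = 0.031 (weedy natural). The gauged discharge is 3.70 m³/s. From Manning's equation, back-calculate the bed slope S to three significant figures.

0.00232

A = b·y = 1.54 × 2.24 = 3.450 m²
P = b + 2y = 1.54 + 2×2.24 = 6.020 m
R = A/P = 3.450/6.020 = 0.5730 m
S = (Q·n / (1·A·R^(2/3)))² = (3.70×0.031 / (1×3.450×0.6899))² = 0.002323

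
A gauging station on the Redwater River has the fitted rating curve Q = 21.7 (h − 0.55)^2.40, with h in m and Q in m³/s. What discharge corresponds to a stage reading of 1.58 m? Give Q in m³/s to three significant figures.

23.3 m³/s

Q = 21.7 × (1.58 − 0.55)^2.40 = 21.7 × 1.03^2.40 = 23.30 m³/s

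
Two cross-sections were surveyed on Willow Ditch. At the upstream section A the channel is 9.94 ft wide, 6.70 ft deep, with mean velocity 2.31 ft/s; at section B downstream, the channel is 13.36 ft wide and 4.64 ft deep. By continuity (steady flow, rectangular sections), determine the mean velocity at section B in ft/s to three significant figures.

Q = A₁V₁ = (9.94×6.70) × 2.31 = 153.8 ft³/s
A₂ = 13.36 × 4.64 = 61.99 ft²
V₂ = Q/A₂ = 153.8/61.99 = 2.482 ft/s

2.48 ft/s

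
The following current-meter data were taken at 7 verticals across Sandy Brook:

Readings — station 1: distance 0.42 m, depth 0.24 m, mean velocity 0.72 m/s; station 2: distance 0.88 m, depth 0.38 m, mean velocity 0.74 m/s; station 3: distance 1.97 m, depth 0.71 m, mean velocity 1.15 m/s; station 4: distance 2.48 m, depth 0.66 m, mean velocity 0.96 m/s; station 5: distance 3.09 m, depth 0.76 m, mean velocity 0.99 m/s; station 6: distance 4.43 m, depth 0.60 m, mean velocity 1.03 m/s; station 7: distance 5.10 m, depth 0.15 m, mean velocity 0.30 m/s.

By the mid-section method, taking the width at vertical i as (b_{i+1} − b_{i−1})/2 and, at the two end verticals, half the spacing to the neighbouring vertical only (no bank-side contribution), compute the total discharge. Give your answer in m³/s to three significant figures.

w_1 = (0.88 − 0.42)/2 = 0.23 m; q_1 = 0.72 × 0.24 × 0.23 = 0.03974 m³/s
w_2 = (1.97 − 0.42)/2 = 0.775 m; q_2 = 0.74 × 0.38 × 0.775 = 0.2179 m³/s
w_3 = (2.48 − 0.88)/2 = 0.8 m; q_3 = 1.15 × 0.71 × 0.8 = 0.6532 m³/s
w_4 = (3.09 − 1.97)/2 = 0.56 m; q_4 = 0.96 × 0.66 × 0.56 = 0.3548 m³/s
w_5 = (4.43 − 2.48)/2 = 0.975 m; q_5 = 0.99 × 0.76 × 0.975 = 0.7336 m³/s
w_6 = (5.10 − 3.09)/2 = 1.005 m; q_6 = 1.03 × 0.60 × 1.005 = 0.6211 m³/s
w_7 = (5.10 − 4.43)/2 = 0.335 m; q_7 = 0.30 × 0.15 × 0.335 = 0.01508 m³/s
Q = Σ qᵢ = 2.635 m³/s

2.64 m³/s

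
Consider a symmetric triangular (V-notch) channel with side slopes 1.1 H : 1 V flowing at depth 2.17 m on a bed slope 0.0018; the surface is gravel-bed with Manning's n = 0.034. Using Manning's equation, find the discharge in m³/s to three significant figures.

5.58 m³/s

A = z·y² = 1.1×2.17² = 5.180 m²
P = 2y√(1+z²) = 2×2.17×√(1+1.1²) = 6.452 m
R = A/P = 5.180/6.452 = 0.8028 m
Q = (1/n)·A·R^(2/3)·S^(1/2) = (1/0.034) × 5.180 × 0.8028^(2/3) × 0.0018^(1/2) = 5.583 m³/s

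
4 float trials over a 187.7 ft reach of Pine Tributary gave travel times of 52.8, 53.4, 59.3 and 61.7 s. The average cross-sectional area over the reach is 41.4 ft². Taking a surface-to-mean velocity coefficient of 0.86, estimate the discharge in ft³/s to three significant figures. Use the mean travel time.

t̄ = (52.8 + 53.4 + 59.3 + 61.7) / 4 = 56.8 s
v_surface = L / t̄ = 187.7 / 56.8 = 3.305 ft/s
v_mean = 0.86 × 3.305 = 2.842 ft/s
Q = A × v_mean = 41.4 × 2.842 = 117.7 ft³/s

118 ft³/s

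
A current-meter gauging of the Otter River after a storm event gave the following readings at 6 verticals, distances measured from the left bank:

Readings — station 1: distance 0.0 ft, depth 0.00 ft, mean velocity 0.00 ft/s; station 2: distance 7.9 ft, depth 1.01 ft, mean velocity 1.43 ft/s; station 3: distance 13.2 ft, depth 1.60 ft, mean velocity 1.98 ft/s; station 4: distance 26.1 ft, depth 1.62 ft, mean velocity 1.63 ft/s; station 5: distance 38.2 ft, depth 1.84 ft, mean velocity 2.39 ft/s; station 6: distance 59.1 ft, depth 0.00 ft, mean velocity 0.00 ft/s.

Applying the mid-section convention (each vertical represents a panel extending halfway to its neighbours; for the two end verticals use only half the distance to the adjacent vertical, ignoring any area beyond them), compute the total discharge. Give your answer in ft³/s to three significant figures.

144 ft³/s

w_2 = (13.2 − 0.0)/2 = 6.6 ft; q_2 = 1.43 × 1.01 × 6.6 = 9.532 ft³/s
w_3 = (26.1 − 7.9)/2 = 9.1 ft; q_3 = 1.98 × 1.60 × 9.1 = 28.83 ft³/s
w_4 = (38.2 − 13.2)/2 = 12.5 ft; q_4 = 1.63 × 1.62 × 12.5 = 33.01 ft³/s
w_5 = (59.1 − 26.1)/2 = 16.5 ft; q_5 = 2.39 × 1.84 × 16.5 = 72.56 ft³/s
Stations 1, 6 contribute zero (depth or velocity is 0).
Q = Σ qᵢ = 143.9 ft³/s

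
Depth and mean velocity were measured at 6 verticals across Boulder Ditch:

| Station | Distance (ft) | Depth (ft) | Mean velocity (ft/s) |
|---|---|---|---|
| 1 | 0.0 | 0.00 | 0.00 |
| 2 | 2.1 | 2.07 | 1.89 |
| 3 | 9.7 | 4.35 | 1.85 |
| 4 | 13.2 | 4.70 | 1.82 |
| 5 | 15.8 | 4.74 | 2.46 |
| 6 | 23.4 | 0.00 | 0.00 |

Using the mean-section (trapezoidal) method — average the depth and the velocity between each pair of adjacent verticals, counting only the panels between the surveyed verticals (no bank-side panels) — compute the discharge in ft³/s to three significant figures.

Panel 1-2: Δb = 2.1 ft, d̄ = (0.00+2.07)/2 = 1.035, v̄ = (0.00+1.89)/2 = 0.945 → q = 2.1×1.035×0.945 = 2.054 ft³/s
Panel 2-3: Δb = 7.6 ft, d̄ = (2.07+4.35)/2 = 3.21, v̄ = (1.89+1.85)/2 = 1.87 → q = 7.6×3.21×1.87 = 45.62 ft³/s
Panel 3-4: Δb = 3.5 ft, d̄ = (4.35+4.70)/2 = 4.525, v̄ = (1.85+1.82)/2 = 1.835 → q = 3.5×4.525×1.835 = 29.06 ft³/s
Panel 4-5: Δb = 2.6 ft, d̄ = (4.70+4.74)/2 = 4.72, v̄ = (1.82+2.46)/2 = 2.14 → q = 2.6×4.72×2.14 = 26.26 ft³/s
Panel 5-6: Δb = 7.6 ft, d̄ = (4.74+0.00)/2 = 2.37, v̄ = (2.46+0.00)/2 = 1.23 → q = 7.6×2.37×1.23 = 22.15 ft³/s
Q = Σ q = 125.2 ft³/s

125 ft³/s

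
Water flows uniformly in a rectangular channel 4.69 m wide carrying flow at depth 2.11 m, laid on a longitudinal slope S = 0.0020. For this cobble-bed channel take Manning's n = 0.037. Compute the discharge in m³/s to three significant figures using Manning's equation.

A = b·y = 4.69 × 2.11 = 9.896 m²
P = b + 2y = 4.69 + 2×2.11 = 8.910 m
R = A/P = 9.896/8.910 = 1.111 m
Q = (1/n)·A·R^(2/3)·S^(1/2) = (1/0.037) × 9.896 × 1.111^(2/3) × 0.0020^(1/2) = 12.83 m³/s

12.8 m³/s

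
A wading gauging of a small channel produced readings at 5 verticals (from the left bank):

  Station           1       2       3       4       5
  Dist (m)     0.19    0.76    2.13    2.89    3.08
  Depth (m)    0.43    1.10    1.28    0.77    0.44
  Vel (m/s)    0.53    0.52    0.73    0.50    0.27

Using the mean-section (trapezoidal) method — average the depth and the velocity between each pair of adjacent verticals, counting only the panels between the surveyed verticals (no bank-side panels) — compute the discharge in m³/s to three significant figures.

Panel 1-2: Δb = 0.57 m, d̄ = (0.43+1.10)/2 = 0.765, v̄ = (0.53+0.52)/2 = 0.525 → q = 0.57×0.765×0.525 = 0.2289 m³/s
Panel 2-3: Δb = 1.37 m, d̄ = (1.10+1.28)/2 = 1.19, v̄ = (0.52+0.73)/2 = 0.625 → q = 1.37×1.19×0.625 = 1.019 m³/s
Panel 3-4: Δb = 0.76 m, d̄ = (1.28+0.77)/2 = 1.025, v̄ = (0.73+0.50)/2 = 0.615 → q = 0.76×1.025×0.615 = 0.4791 m³/s
Panel 4-5: Δb = 0.19 m, d̄ = (0.77+0.44)/2 = 0.605, v̄ = (0.50+0.27)/2 = 0.385 → q = 0.19×0.605×0.385 = 0.04426 m³/s
Q = Σ q = 1.771 m³/s

1.77 m³/s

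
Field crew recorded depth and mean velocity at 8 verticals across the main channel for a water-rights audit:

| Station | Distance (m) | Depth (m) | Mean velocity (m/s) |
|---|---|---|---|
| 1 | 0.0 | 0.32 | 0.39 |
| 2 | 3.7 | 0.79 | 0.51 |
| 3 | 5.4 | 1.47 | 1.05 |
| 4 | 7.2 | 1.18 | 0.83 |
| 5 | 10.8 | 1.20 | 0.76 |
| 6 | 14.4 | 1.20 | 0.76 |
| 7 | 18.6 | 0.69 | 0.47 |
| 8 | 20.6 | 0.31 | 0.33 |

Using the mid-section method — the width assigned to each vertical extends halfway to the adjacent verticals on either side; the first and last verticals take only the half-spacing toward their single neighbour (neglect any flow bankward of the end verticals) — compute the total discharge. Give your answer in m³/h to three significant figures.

w_1 = (3.7 − 0.0)/2 = 1.85 m; q_1 = 0.39 × 0.32 × 1.85 = 0.2309 m³/s
w_2 = (5.4 − 0.0)/2 = 2.7 m; q_2 = 0.51 × 0.79 × 2.7 = 1.088 m³/s
w_3 = (7.2 − 3.7)/2 = 1.75 m; q_3 = 1.05 × 1.47 × 1.75 = 2.701 m³/s
w_4 = (10.8 − 5.4)/2 = 2.7 m; q_4 = 0.83 × 1.18 × 2.7 = 2.644 m³/s
w_5 = (14.4 − 7.2)/2 = 3.6 m; q_5 = 0.76 × 1.20 × 3.6 = 3.283 m³/s
w_6 = (18.6 − 10.8)/2 = 3.9 m; q_6 = 0.76 × 1.20 × 3.9 = 3.557 m³/s
w_7 = (20.6 − 14.4)/2 = 3.1 m; q_7 = 0.47 × 0.69 × 3.1 = 1.005 m³/s
w_8 = (20.6 − 18.6)/2 = 1 m; q_8 = 0.33 × 0.31 × 1 = 0.1023 m³/s
Q = Σ qᵢ = 14.61 m³/s
= 14.61 × 3600 = 52600 m³/h

52600 m³/h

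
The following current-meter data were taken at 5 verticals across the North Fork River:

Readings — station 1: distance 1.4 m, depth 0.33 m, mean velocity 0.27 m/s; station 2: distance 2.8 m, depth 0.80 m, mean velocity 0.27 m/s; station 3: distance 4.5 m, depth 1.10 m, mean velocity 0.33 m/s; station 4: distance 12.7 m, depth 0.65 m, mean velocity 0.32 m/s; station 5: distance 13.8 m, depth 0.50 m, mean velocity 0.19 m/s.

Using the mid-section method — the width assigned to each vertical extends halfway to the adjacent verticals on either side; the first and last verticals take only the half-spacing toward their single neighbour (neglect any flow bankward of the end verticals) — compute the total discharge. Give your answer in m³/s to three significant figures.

3.21 m³/s

w_1 = (2.8 − 1.4)/2 = 0.7 m; q_1 = 0.27 × 0.33 × 0.7 = 0.06237 m³/s
w_2 = (4.5 − 1.4)/2 = 1.55 m; q_2 = 0.27 × 0.80 × 1.55 = 0.3348 m³/s
w_3 = (12.7 − 2.8)/2 = 4.95 m; q_3 = 0.33 × 1.10 × 4.95 = 1.797 m³/s
w_4 = (13.8 − 4.5)/2 = 4.65 m; q_4 = 0.32 × 0.65 × 4.65 = 0.9672 m³/s
w_5 = (13.8 − 12.7)/2 = 0.55 m; q_5 = 0.19 × 0.50 × 0.55 = 0.05225 m³/s
Q = Σ qᵢ = 3.213 m³/s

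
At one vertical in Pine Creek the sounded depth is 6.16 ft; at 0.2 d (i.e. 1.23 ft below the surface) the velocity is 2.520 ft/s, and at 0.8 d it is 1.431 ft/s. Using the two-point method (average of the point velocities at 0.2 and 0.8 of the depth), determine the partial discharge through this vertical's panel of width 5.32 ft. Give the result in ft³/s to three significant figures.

64.7 ft³/s

v̄ = (2.520 + 1.431) / 2 = 1.976 ft/s
q = v̄ × d × w = 1.976 × 6.16 × 5.32 = 64.74 ft³/s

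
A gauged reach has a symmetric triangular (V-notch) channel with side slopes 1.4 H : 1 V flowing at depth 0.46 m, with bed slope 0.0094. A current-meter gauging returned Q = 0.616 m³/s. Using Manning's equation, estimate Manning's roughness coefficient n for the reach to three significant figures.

0.0153

A = z·y² = 1.4×0.46² = 0.2962 m²
P = 2y√(1+z²) = 2×0.46×√(1+1.4²) = 1.583 m
R = A/P = 0.2962/1.583 = 0.1872 m
n = (1/Q)·A·R^(2/3)·S^(1/2) = (1/0.616) × 0.2962 × 0.3272 × 0.09695 = 0.01526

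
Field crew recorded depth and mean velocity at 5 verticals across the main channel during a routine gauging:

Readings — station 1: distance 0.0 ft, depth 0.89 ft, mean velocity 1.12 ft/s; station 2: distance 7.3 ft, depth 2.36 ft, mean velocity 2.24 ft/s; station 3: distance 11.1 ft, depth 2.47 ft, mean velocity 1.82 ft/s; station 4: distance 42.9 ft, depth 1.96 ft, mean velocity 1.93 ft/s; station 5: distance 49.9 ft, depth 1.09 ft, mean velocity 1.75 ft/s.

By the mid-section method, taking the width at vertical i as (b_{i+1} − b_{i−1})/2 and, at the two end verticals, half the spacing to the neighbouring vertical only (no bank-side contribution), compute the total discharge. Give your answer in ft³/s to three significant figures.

w_1 = (7.3 − 0.0)/2 = 3.65 ft; q_1 = 1.12 × 0.89 × 3.65 = 3.638 ft³/s
w_2 = (11.1 − 0.0)/2 = 5.55 ft; q_2 = 2.24 × 2.36 × 5.55 = 29.34 ft³/s
w_3 = (42.9 − 7.3)/2 = 17.8 ft; q_3 = 1.82 × 2.47 × 17.8 = 80.02 ft³/s
w_4 = (49.9 − 11.1)/2 = 19.4 ft; q_4 = 1.93 × 1.96 × 19.4 = 73.39 ft³/s
w_5 = (49.9 − 42.9)/2 = 3.5 ft; q_5 = 1.75 × 1.09 × 3.5 = 6.676 ft³/s
Q = Σ qᵢ = 193.1 ft³/s

193 ft³/s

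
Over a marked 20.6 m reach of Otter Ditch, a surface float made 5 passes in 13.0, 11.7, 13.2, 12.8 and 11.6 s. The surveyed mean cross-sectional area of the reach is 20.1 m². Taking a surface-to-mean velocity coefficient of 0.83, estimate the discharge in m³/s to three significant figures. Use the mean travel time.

27.6 m³/s

t̄ = (13.0 + 11.7 + 13.2 + 12.8 + 11.6) / 5 = 12.46 s
v_surface = L / t̄ = 20.6 / 12.46 = 1.653 m/s
v_mean = 0.83 × 1.653 = 1.372 m/s
Q = A × v_mean = 20.1 × 1.372 = 27.58 m³/s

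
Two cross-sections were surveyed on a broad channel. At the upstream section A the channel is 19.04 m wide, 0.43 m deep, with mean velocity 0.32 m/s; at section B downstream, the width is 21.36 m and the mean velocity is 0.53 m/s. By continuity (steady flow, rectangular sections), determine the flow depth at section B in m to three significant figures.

Q = A₁V₁ = (19.04×0.43) × 0.32 = 2.620 m³/s
d₂ = Q/(b₂ V₂) = 2.620/(21.36×0.53) = 0.2314 m

0.231 m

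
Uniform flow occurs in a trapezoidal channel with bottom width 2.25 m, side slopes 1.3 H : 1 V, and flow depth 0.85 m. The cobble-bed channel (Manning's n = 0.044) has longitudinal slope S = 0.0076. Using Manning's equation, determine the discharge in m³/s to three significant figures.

3.87 m³/s

A = (b + z·y)·y = (2.25 + 1.3×0.85)×0.85 = 2.852 m²
P = b + 2y√(1+z²) = 2.25 + 2×0.85×√(1+1.3²) = 5.038 m
R = A/P = 2.852/5.038 = 0.5660 m
Q = (1/n)·A·R^(2/3)·S^(1/2) = (1/0.044) × 2.852 × 0.5660^(2/3) × 0.0076^(1/2) = 3.866 m³/s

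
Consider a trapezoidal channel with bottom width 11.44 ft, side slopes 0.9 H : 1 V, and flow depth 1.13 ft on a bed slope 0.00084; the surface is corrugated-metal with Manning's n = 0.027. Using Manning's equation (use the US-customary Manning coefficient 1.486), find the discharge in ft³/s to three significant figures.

A = (b + z·y)·y = (11.44 + 0.9×1.13)×1.13 = 14.08 ft²
P = b + 2y√(1+z²) = 11.44 + 2×1.13×√(1+0.9²) = 14.48 ft
R = A/P = 14.08/14.48 = 0.9721 ft
Q = (1.486/n)·A·R^(2/3)·S^(1/2) = (1.486/0.027) × 14.08 × 0.9721^(2/3) × 0.00084^(1/2) = 22.03 ft³/s

22.0 ft³/s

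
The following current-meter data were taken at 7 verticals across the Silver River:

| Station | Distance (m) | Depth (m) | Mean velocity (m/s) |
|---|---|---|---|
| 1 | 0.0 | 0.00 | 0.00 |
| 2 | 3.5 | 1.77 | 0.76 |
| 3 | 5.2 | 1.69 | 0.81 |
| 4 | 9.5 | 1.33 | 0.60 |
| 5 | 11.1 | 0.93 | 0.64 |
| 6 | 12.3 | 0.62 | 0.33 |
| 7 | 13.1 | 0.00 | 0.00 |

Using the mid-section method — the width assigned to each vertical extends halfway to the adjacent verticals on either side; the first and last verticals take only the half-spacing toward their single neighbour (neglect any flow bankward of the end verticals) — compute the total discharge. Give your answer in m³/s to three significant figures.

11.0 m³/s

w_2 = (5.2 − 0.0)/2 = 2.6 m; q_2 = 0.76 × 1.77 × 2.6 = 3.498 m³/s
w_3 = (9.5 − 3.5)/2 = 3 m; q_3 = 0.81 × 1.69 × 3 = 4.107 m³/s
w_4 = (11.1 − 5.2)/2 = 2.95 m; q_4 = 0.60 × 1.33 × 2.95 = 2.354 m³/s
w_5 = (12.3 − 9.5)/2 = 1.4 m; q_5 = 0.64 × 0.93 × 1.4 = 0.8333 m³/s
w_6 = (13.1 − 11.1)/2 = 1 m; q_6 = 0.33 × 0.62 × 1 = 0.2046 m³/s
Stations 1, 7 contribute zero (depth or velocity is 0).
Q = Σ qᵢ = 11.00 m³/s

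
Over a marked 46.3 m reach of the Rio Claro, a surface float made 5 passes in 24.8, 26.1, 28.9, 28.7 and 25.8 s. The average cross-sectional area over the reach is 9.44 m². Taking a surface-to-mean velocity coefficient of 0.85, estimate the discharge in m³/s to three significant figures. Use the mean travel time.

t̄ = (24.8 + 26.1 + 28.9 + 28.7 + 25.8) / 5 = 26.86 s
v_surface = L / t̄ = 46.3 / 26.86 = 1.724 m/s
v_mean = 0.85 × 1.724 = 1.465 m/s
Q = A × v_mean = 9.44 × 1.465 = 13.83 m³/s

13.8 m³/s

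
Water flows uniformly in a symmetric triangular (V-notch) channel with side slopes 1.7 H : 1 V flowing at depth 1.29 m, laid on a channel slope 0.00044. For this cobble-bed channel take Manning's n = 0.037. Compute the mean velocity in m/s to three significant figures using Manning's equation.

A = z·y² = 1.7×1.29² = 2.829 m²
P = 2y√(1+z²) = 2×1.29×√(1+1.7²) = 5.089 m
R = A/P = 2.829/5.089 = 0.5559 m
Q = (1/n)·A·R^(2/3)·S^(1/2) = (1/0.037) × 2.829 × 0.5559^(2/3) × 0.00044^(1/2) = 1.084 m³/s
V = Q/A = 1.084/2.829 = 0.3833 m/s

0.383 m/s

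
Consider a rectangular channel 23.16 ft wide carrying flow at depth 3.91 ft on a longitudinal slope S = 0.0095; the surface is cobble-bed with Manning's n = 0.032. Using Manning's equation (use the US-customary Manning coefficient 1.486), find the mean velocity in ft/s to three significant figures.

9.25 ft/s

A = b·y = 23.16 × 3.91 = 90.56 ft²
P = b + 2y = 23.16 + 2×3.91 = 30.98 ft
R = A/P = 90.56/30.98 = 2.923 ft
Q = (1.486/n)·A·R^(2/3)·S^(1/2) = (1.486/0.032) × 90.56 × 2.923^(2/3) × 0.0095^(1/2) = 837.9 ft³/s
V = Q/A = 837.9/90.56 = 9.253 ft/s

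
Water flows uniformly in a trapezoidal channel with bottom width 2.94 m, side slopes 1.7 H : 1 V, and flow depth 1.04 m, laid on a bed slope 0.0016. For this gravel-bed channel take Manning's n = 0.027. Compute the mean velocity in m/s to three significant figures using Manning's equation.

1.16 m/s

A = (b + z·y)·y = (2.94 + 1.7×1.04)×1.04 = 4.896 m²
P = b + 2y√(1+z²) = 2.94 + 2×1.04×√(1+1.7²) = 7.042 m
R = A/P = 4.896/7.042 = 0.6953 m
Q = (1/n)·A·R^(2/3)·S^(1/2) = (1/0.027) × 4.896 × 0.6953^(2/3) × 0.0016^(1/2) = 5.693 m³/s
V = Q/A = 5.693/4.896 = 1.163 m/s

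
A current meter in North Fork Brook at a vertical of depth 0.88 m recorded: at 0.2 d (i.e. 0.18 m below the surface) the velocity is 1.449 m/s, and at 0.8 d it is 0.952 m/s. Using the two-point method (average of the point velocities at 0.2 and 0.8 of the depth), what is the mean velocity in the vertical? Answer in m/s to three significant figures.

v̄ = (1.449 + 0.952) / 2 = 1.201 m/s

1.20 m/s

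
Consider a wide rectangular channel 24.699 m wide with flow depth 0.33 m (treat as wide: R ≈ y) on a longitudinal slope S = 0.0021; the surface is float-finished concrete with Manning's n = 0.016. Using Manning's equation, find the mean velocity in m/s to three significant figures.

1.37 m/s

A = b·y = 24.699 × 0.33 = 8.151 m²
Wide channel: R ≈ y = 0.33 m
Q = (1/n)·A·R^(2/3)·S^(1/2) = (1/0.016) × 8.151 × 0.3300^(2/3) × 0.0021^(1/2) = 11.15 m³/s
V = Q/A = 11.15/8.151 = 1.368 m/s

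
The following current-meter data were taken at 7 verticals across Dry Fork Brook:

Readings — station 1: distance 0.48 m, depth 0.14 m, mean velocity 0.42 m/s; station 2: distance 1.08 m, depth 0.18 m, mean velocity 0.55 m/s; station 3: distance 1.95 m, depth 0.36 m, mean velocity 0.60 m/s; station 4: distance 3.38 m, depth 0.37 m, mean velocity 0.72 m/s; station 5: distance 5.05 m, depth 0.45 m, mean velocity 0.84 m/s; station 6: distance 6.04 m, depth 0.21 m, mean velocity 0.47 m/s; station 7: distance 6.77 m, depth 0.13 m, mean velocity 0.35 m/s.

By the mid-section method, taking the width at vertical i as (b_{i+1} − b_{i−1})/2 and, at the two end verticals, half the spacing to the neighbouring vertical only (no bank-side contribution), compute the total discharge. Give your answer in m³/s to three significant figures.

w_1 = (1.08 − 0.48)/2 = 0.3 m; q_1 = 0.42 × 0.14 × 0.3 = 0.01764 m³/s
w_2 = (1.95 − 0.48)/2 = 0.735 m; q_2 = 0.55 × 0.18 × 0.735 = 0.07277 m³/s
w_3 = (3.38 − 1.08)/2 = 1.15 m; q_3 = 0.60 × 0.36 × 1.15 = 0.2484 m³/s
w_4 = (5.05 − 1.95)/2 = 1.55 m; q_4 = 0.72 × 0.37 × 1.55 = 0.4129 m³/s
w_5 = (6.04 − 3.38)/2 = 1.33 m; q_5 = 0.84 × 0.45 × 1.33 = 0.5027 m³/s
w_6 = (6.77 − 5.05)/2 = 0.86 m; q_6 = 0.47 × 0.21 × 0.86 = 0.08488 m³/s
w_7 = (6.77 − 6.04)/2 = 0.365 m; q_7 = 0.35 × 0.13 × 0.365 = 0.01661 m³/s
Q = Σ qᵢ = 1.356 m³/s

1.36 m³/s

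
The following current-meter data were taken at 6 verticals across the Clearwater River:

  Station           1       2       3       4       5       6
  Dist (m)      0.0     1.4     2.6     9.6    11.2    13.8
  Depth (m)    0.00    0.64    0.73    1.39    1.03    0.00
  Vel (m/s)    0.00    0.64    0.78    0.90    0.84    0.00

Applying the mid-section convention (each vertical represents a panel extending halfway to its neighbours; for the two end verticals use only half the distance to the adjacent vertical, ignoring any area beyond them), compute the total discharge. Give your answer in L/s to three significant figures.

w_2 = (2.6 − 0.0)/2 = 1.3 m; q_2 = 0.64 × 0.64 × 1.3 = 0.5325 m³/s
w_3 = (9.6 − 1.4)/2 = 4.1 m; q_3 = 0.78 × 0.73 × 4.1 = 2.335 m³/s
w_4 = (11.2 − 2.6)/2 = 4.3 m; q_4 = 0.90 × 1.39 × 4.3 = 5.379 m³/s
w_5 = (13.8 − 9.6)/2 = 2.1 m; q_5 = 0.84 × 1.03 × 2.1 = 1.817 m³/s
Stations 1, 6 contribute zero (depth or velocity is 0).
Q = Σ qᵢ = 10.06 m³/s
= 10.06 × 1000 = 10060 L/s

10100 L/s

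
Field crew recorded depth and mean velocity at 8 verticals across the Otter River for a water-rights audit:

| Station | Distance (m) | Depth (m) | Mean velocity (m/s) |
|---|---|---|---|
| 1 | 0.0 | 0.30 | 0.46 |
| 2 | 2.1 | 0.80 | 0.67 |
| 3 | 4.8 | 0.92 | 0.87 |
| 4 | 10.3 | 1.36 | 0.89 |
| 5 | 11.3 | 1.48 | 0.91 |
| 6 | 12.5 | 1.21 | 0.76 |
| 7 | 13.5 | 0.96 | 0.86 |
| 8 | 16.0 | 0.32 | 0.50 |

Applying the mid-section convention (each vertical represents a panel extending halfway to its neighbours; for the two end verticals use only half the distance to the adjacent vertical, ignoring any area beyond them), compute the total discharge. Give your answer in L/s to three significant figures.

12800 L/s

w_1 = (2.1 − 0.0)/2 = 1.05 m; q_1 = 0.46 × 0.30 × 1.05 = 0.1449 m³/s
w_2 = (4.8 − 0.0)/2 = 2.4 m; q_2 = 0.67 × 0.80 × 2.4 = 1.286 m³/s
w_3 = (10.3 − 2.1)/2 = 4.1 m; q_3 = 0.87 × 0.92 × 4.1 = 3.282 m³/s
w_4 = (11.3 − 4.8)/2 = 3.25 m; q_4 = 0.89 × 1.36 × 3.25 = 3.934 m³/s
w_5 = (12.5 − 10.3)/2 = 1.1 m; q_5 = 0.91 × 1.48 × 1.1 = 1.481 m³/s
w_6 = (13.5 − 11.3)/2 = 1.1 m; q_6 = 0.76 × 1.21 × 1.1 = 1.012 m³/s
w_7 = (16.0 − 12.5)/2 = 1.75 m; q_7 = 0.86 × 0.96 × 1.75 = 1.445 m³/s
w_8 = (16.0 − 13.5)/2 = 1.25 m; q_8 = 0.50 × 0.32 × 1.25 = 0.2000 m³/s
Q = Σ qᵢ = 12.78 m³/s
= 12.78 × 1000 = 12780 L/s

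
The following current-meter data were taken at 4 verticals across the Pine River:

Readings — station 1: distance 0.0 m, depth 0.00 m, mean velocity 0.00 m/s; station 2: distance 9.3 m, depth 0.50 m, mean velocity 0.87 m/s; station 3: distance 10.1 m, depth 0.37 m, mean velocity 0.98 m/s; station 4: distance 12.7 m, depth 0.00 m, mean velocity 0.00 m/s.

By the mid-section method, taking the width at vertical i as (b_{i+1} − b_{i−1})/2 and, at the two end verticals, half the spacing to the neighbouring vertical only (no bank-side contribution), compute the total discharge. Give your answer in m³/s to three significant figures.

2.81 m³/s

w_2 = (10.1 − 0.0)/2 = 5.05 m; q_2 = 0.87 × 0.50 × 5.05 = 2.197 m³/s
w_3 = (12.7 − 9.3)/2 = 1.7 m; q_3 = 0.98 × 0.37 × 1.7 = 0.6164 m³/s
Stations 1, 4 contribute zero (depth or velocity is 0).
Q = Σ qᵢ = 2.813 m³/s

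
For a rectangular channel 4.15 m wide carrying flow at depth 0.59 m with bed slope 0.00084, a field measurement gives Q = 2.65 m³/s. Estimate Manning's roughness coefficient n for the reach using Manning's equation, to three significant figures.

0.0159

A = b·y = 4.15 × 0.59 = 2.449 m²
P = b + 2y = 4.15 + 2×0.59 = 5.330 m
R = A/P = 2.449/5.330 = 0.4594 m
n = (1/Q)·A·R^(2/3)·S^(1/2) = (1/2.65) × 2.449 × 0.5954 × 0.02898 = 0.01594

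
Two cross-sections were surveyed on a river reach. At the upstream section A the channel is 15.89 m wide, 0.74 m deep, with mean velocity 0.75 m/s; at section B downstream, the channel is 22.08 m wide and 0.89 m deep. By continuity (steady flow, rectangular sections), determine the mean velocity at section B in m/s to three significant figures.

Q = A₁V₁ = (15.89×0.74) × 0.75 = 8.819 m³/s
A₂ = 22.08 × 0.89 = 19.65 m²
V₂ = Q/A₂ = 8.819/19.65 = 0.4488 m/s

0.449 m/s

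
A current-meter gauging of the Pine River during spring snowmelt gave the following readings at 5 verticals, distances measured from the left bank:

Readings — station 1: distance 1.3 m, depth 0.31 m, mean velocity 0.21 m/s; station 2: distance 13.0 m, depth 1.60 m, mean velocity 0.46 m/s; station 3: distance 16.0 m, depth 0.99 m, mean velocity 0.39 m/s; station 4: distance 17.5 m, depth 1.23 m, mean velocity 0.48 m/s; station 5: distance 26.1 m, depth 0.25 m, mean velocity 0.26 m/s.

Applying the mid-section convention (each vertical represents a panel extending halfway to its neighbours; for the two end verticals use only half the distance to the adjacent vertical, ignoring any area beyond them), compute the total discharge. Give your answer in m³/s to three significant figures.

9.92 m³/s

w_1 = (13.0 − 1.3)/2 = 5.85 m; q_1 = 0.21 × 0.31 × 5.85 = 0.3808 m³/s
w_2 = (16.0 − 1.3)/2 = 7.35 m; q_2 = 0.46 × 1.60 × 7.35 = 5.410 m³/s
w_3 = (17.5 − 13.0)/2 = 2.25 m; q_3 = 0.39 × 0.99 × 2.25 = 0.8687 m³/s
w_4 = (26.1 − 16.0)/2 = 5.05 m; q_4 = 0.48 × 1.23 × 5.05 = 2.982 m³/s
w_5 = (26.1 − 17.5)/2 = 4.3 m; q_5 = 0.26 × 0.25 × 4.3 = 0.2795 m³/s
Q = Σ qᵢ = 9.920 m³/s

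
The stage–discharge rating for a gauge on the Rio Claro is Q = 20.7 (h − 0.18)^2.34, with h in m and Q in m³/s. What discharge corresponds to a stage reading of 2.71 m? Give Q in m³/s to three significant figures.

Q = 20.7 × (2.71 − 0.18)^2.34 = 20.7 × 2.53^2.34 = 181.7 m³/s

182 m³/s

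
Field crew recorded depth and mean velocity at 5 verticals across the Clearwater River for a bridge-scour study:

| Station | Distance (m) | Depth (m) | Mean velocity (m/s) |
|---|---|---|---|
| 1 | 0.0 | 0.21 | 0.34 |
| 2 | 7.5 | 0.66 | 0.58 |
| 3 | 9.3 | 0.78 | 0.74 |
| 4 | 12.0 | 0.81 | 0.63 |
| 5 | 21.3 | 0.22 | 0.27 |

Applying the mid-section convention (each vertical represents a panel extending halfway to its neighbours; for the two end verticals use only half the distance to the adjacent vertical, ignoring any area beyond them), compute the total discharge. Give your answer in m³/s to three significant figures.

w_1 = (7.5 − 0.0)/2 = 3.75 m; q_1 = 0.34 × 0.21 × 3.75 = 0.2678 m³/s
w_2 = (9.3 − 0.0)/2 = 4.65 m; q_2 = 0.58 × 0.66 × 4.65 = 1.780 m³/s
w_3 = (12.0 − 7.5)/2 = 2.25 m; q_3 = 0.74 × 0.78 × 2.25 = 1.299 m³/s
w_4 = (21.3 − 9.3)/2 = 6 m; q_4 = 0.63 × 0.81 × 6 = 3.062 m³/s
w_5 = (21.3 − 12.0)/2 = 4.65 m; q_5 = 0.27 × 0.22 × 4.65 = 0.2762 m³/s
Q = Σ qᵢ = 6.684 m³/s

6.68 m³/s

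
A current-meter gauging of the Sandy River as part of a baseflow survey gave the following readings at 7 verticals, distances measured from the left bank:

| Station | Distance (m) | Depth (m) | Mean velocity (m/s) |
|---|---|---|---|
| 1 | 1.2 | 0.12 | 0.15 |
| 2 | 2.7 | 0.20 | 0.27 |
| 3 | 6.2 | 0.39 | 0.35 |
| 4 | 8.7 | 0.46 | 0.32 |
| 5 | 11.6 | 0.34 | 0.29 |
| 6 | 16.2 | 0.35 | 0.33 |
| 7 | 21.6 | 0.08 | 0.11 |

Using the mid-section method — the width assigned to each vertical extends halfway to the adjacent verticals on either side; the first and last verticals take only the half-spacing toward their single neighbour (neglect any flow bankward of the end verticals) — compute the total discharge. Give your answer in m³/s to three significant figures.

1.93 m³/s

w_1 = (2.7 − 1.2)/2 = 0.75 m; q_1 = 0.15 × 0.12 × 0.75 = 0.01350 m³/s
w_2 = (6.2 − 1.2)/2 = 2.5 m; q_2 = 0.27 × 0.20 × 2.5 = 0.1350 m³/s
w_3 = (8.7 − 2.7)/2 = 3 m; q_3 = 0.35 × 0.39 × 3 = 0.4095 m³/s
w_4 = (11.6 − 6.2)/2 = 2.7 m; q_4 = 0.32 × 0.46 × 2.7 = 0.3974 m³/s
w_5 = (16.2 − 8.7)/2 = 3.75 m; q_5 = 0.29 × 0.34 × 3.75 = 0.3698 m³/s
w_6 = (21.6 − 11.6)/2 = 5 m; q_6 = 0.33 × 0.35 × 5 = 0.5775 m³/s
w_7 = (21.6 − 16.2)/2 = 2.7 m; q_7 = 0.11 × 0.08 × 2.7 = 0.02376 m³/s
Q = Σ qᵢ = 1.926 m³/s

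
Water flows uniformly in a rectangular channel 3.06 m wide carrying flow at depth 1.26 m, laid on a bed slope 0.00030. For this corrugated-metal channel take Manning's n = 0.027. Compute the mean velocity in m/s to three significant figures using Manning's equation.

0.501 m/s

A = b·y = 3.06 × 1.26 = 3.856 m²
P = b + 2y = 3.06 + 2×1.26 = 5.580 m
R = A/P = 3.856/5.580 = 0.6910 m
Q = (1/n)·A·R^(2/3)·S^(1/2) = (1/0.027) × 3.856 × 0.6910^(2/3) × 0.00030^(1/2) = 1.933 m³/s
V = Q/A = 1.933/3.856 = 0.5014 m/s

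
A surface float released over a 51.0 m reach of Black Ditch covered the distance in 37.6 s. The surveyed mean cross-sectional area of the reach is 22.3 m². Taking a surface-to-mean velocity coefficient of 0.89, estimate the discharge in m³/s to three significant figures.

26.9 m³/s

v_surface = L / t̄ = 51.0 / 37.6 = 1.356 m/s
v_mean = 0.89 × 1.356 = 1.207 m/s
Q = A × v_mean = 22.3 × 1.207 = 26.92 m³/s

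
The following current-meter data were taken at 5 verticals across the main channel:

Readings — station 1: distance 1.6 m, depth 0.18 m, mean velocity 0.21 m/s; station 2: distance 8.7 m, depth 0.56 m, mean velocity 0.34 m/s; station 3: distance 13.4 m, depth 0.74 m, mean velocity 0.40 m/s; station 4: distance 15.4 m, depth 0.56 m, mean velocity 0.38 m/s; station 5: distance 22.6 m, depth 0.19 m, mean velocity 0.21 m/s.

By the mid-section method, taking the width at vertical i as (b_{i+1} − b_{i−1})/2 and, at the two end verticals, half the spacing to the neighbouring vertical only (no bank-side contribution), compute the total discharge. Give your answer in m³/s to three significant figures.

w_1 = (8.7 − 1.6)/2 = 3.55 m; q_1 = 0.21 × 0.18 × 3.55 = 0.1342 m³/s
w_2 = (13.4 − 1.6)/2 = 5.9 m; q_2 = 0.34 × 0.56 × 5.9 = 1.123 m³/s
w_3 = (15.4 − 8.7)/2 = 3.35 m; q_3 = 0.40 × 0.74 × 3.35 = 0.9916 m³/s
w_4 = (22.6 − 13.4)/2 = 4.6 m; q_4 = 0.38 × 0.56 × 4.6 = 0.9789 m³/s
w_5 = (22.6 − 15.4)/2 = 3.6 m; q_5 = 0.21 × 0.19 × 3.6 = 0.1436 m³/s
Q = Σ qᵢ = 3.372 m³/s

3.37 m³/s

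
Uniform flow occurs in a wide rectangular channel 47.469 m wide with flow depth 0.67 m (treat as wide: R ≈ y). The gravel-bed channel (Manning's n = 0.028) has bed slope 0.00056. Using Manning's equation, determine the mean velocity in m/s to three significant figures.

0.647 m/s

A = b·y = 47.469 × 0.67 = 31.80 m²
Wide channel: R ≈ y = 0.67 m
Q = (1/n)·A·R^(2/3)·S^(1/2) = (1/0.028) × 31.80 × 0.6700^(2/3) × 0.00056^(1/2) = 20.58 m³/s
V = Q/A = 20.58/31.80 = 0.6471 m/s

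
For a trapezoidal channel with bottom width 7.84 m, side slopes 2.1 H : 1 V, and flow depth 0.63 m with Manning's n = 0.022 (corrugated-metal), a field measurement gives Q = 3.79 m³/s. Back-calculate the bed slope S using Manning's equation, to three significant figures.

0.000479

A = (b + z·y)·y = (7.84 + 2.1×0.63)×0.63 = 5.773 m²
P = b + 2y√(1+z²) = 7.84 + 2×0.63×√(1+2.1²) = 10.77 m
R = A/P = 5.773/10.77 = 0.5360 m
S = (Q·n / (1·A·R^(2/3)))² = (3.79×0.022 / (1×5.773×0.6598))² = 0.0004792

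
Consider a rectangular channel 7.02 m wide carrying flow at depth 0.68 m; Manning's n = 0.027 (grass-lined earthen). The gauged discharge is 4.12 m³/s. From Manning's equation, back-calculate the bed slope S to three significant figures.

0.00115

A = b·y = 7.02 × 0.68 = 4.774 m²
P = b + 2y = 7.02 + 2×0.68 = 8.380 m
R = A/P = 4.774/8.380 = 0.5696 m
S = (Q·n / (1·A·R^(2/3)))² = (4.12×0.027 / (1×4.774×0.6872))² = 0.001150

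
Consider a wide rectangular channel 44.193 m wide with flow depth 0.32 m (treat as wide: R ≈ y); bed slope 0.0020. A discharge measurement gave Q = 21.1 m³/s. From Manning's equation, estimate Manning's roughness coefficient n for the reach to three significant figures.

0.0140

A = b·y = 44.193 × 0.32 = 14.14 m²
Wide channel: R ≈ y = 0.32 m
n = (1/Q)·A·R^(2/3)·S^(1/2) = (1/21.1) × 14.14 × 0.4678 × 0.04472 = 0.01402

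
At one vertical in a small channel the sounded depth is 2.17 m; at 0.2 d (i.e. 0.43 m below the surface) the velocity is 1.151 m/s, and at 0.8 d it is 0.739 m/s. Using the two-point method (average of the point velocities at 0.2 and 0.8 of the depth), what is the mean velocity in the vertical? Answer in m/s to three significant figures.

0.945 m/s

v̄ = (1.151 + 0.739) / 2 = 0.9450 m/s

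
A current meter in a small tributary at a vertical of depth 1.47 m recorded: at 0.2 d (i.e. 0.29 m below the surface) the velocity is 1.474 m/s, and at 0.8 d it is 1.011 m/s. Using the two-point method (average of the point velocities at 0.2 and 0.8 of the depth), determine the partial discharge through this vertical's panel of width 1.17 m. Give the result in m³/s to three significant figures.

v̄ = (1.474 + 1.011) / 2 = 1.243 m/s
q = v̄ × d × w = 1.243 × 1.47 × 1.17 = 2.137 m³/s

2.14 m³/s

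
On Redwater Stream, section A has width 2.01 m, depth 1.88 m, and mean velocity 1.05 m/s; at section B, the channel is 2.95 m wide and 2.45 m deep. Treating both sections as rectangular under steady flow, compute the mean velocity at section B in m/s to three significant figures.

Q = A₁V₁ = (2.01×1.88) × 1.05 = 3.968 m³/s
A₂ = 2.95 × 2.45 = 7.228 m²
V₂ = Q/A₂ = 3.968/7.228 = 0.5490 m/s

0.549 m/s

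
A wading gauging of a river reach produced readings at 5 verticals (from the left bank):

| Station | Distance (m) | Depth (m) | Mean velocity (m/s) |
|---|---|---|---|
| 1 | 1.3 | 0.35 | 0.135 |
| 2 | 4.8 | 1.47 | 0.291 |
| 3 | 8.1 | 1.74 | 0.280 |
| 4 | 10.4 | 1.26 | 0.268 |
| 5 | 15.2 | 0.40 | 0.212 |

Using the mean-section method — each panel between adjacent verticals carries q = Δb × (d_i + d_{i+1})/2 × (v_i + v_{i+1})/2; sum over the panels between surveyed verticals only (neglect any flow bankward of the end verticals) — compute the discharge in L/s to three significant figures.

Panel 1-2: Δb = 3.5 m, d̄ = (0.35+1.47)/2 = 0.91, v̄ = (0.135+0.291)/2 = 0.213 → q = 3.5×0.91×0.213 = 0.6784 m³/s
Panel 2-3: Δb = 3.3 m, d̄ = (1.47+1.74)/2 = 1.605, v̄ = (0.291+0.280)/2 = 0.2855 → q = 3.3×1.605×0.2855 = 1.512 m³/s
Panel 3-4: Δb = 2.3 m, d̄ = (1.74+1.26)/2 = 1.5, v̄ = (0.280+0.268)/2 = 0.274 → q = 2.3×1.5×0.274 = 0.9453 m³/s
Panel 4-5: Δb = 4.8 m, d̄ = (1.26+0.40)/2 = 0.83, v̄ = (0.268+0.212)/2 = 0.24 → q = 4.8×0.83×0.24 = 0.9562 m³/s
Q = Σ q = 4.092 m³/s
= 4.092 × 1000 = 4092 L/s

4090 L/s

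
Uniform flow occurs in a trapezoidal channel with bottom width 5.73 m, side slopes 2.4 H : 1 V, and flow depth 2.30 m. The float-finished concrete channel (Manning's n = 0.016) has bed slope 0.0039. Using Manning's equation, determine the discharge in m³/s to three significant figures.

A = (b + z·y)·y = (5.73 + 2.4×2.30)×2.30 = 25.88 m²
P = b + 2y√(1+z²) = 5.73 + 2×2.30×√(1+2.4²) = 17.69 m
R = A/P = 25.88/17.69 = 1.463 m
Q = (1/n)·A·R^(2/3)·S^(1/2) = (1/0.016) × 25.88 × 1.463^(2/3) × 0.0039^(1/2) = 130.1 m³/s

130 m³/s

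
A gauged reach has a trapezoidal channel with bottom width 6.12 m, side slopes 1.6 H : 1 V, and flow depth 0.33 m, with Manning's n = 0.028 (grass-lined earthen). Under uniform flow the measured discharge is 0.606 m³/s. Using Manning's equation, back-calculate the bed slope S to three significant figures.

A = (b + z·y)·y = (6.12 + 1.6×0.33)×0.33 = 2.194 m²
P = b + 2y√(1+z²) = 6.12 + 2×0.33×√(1+1.6²) = 7.365 m
R = A/P = 2.194/7.365 = 0.2979 m
S = (Q·n / (1·A·R^(2/3)))² = (0.606×0.028 / (1×2.194×0.4460))² = 0.0003007

0.000301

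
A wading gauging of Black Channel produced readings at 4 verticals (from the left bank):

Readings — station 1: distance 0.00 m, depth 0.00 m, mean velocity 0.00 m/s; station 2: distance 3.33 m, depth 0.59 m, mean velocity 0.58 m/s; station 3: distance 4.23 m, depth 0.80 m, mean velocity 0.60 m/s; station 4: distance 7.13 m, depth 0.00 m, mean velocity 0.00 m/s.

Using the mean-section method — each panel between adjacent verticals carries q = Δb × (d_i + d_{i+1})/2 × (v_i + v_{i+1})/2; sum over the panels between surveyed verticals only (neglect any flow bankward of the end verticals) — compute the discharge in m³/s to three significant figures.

Panel 1-2: Δb = 3.33 m, d̄ = (0.00+0.59)/2 = 0.295, v̄ = (0.00+0.58)/2 = 0.29 → q = 3.33×0.295×0.29 = 0.2849 m³/s
Panel 2-3: Δb = 0.9 m, d̄ = (0.59+0.80)/2 = 0.695, v̄ = (0.58+0.60)/2 = 0.59 → q = 0.9×0.695×0.59 = 0.3690 m³/s
Panel 3-4: Δb = 2.9 m, d̄ = (0.80+0.00)/2 = 0.4, v̄ = (0.60+0.00)/2 = 0.3 → q = 2.9×0.4×0.3 = 0.3480 m³/s
Q = Σ q = 1.002 m³/s

1.00 m³/s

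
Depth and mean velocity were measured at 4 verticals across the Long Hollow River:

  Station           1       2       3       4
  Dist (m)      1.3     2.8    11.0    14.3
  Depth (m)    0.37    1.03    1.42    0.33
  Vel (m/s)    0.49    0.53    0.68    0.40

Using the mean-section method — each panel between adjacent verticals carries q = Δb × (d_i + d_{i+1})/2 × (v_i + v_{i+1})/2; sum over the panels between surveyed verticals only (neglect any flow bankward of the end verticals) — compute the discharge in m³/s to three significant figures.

Panel 1-2: Δb = 1.5 m, d̄ = (0.37+1.03)/2 = 0.7, v̄ = (0.49+0.53)/2 = 0.51 → q = 1.5×0.7×0.51 = 0.5355 m³/s
Panel 2-3: Δb = 8.2 m, d̄ = (1.03+1.42)/2 = 1.225, v̄ = (0.53+0.68)/2 = 0.605 → q = 8.2×1.225×0.605 = 6.077 m³/s
Panel 3-4: Δb = 3.3 m, d̄ = (1.42+0.33)/2 = 0.875, v̄ = (0.68+0.40)/2 = 0.54 → q = 3.3×0.875×0.54 = 1.559 m³/s
Q = Σ q = 8.172 m³/s

8.17 m³/s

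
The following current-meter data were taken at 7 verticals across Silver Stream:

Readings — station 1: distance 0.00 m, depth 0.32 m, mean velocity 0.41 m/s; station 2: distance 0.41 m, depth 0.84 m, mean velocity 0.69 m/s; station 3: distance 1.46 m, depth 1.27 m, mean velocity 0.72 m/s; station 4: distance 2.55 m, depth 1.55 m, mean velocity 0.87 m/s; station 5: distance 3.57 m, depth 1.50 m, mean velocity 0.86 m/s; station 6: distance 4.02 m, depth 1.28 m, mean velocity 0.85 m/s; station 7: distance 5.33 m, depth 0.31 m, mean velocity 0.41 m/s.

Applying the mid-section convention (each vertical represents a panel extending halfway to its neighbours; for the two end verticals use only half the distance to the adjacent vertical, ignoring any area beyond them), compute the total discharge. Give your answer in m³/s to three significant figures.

w_1 = (0.41 − 0.00)/2 = 0.205 m; q_1 = 0.41 × 0.32 × 0.205 = 0.02690 m³/s
w_2 = (1.46 − 0.00)/2 = 0.73 m; q_2 = 0.69 × 0.84 × 0.73 = 0.4231 m³/s
w_3 = (2.55 − 0.41)/2 = 1.07 m; q_3 = 0.72 × 1.27 × 1.07 = 0.9784 m³/s
w_4 = (3.57 − 1.46)/2 = 1.055 m; q_4 = 0.87 × 1.55 × 1.055 = 1.423 m³/s
w_5 = (4.02 − 2.55)/2 = 0.735 m; q_5 = 0.86 × 1.50 × 0.735 = 0.9482 m³/s
w_6 = (5.33 − 3.57)/2 = 0.88 m; q_6 = 0.85 × 1.28 × 0.88 = 0.9574 m³/s
w_7 = (5.33 − 4.02)/2 = 0.655 m; q_7 = 0.41 × 0.31 × 0.655 = 0.08325 m³/s
Q = Σ qᵢ = 4.840 m³/s

4.84 m³/s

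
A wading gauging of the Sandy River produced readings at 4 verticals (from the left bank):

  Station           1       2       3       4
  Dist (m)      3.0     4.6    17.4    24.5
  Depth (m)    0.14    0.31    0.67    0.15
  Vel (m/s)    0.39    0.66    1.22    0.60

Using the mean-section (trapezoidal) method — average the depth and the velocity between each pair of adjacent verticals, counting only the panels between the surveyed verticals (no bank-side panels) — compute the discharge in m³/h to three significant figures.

31400 m³/h

Panel 1-2: Δb = 1.6 m, d̄ = (0.14+0.31)/2 = 0.225, v̄ = (0.39+0.66)/2 = 0.525 → q = 1.6×0.225×0.525 = 0.1890 m³/s
Panel 2-3: Δb = 12.8 m, d̄ = (0.31+0.67)/2 = 0.49, v̄ = (0.66+1.22)/2 = 0.94 → q = 12.8×0.49×0.94 = 5.896 m³/s
Panel 3-4: Δb = 7.1 m, d̄ = (0.67+0.15)/2 = 0.41, v̄ = (1.22+0.60)/2 = 0.91 → q = 7.1×0.41×0.91 = 2.649 m³/s
Q = Σ q = 8.734 m³/s
= 8.734 × 3600 = 31440 m³/h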